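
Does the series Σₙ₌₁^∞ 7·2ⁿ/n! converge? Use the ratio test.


aₙ = 7·2^n/n!
a_{n+1}/aₙ = 2^(n+1)/(n+1)! × n!/2^n  (constant 7 cancels)
= 2/(n+1)
L = lim(n→∞) 2/(n+1) = 0
L < 1 → series CONVERGES

Converges (ratio test: L = 0 < 1)


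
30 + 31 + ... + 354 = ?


Σₖ₌30^354 k = Σₖ₌₁^354 k − Σₖ₌₁^29 k
= 354·355/2 − 29·30/2
= 62835 − 435 = 62400

Σk = 62400


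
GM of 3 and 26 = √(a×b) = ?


GM = √(3×26) = √78 = 8.8318

GM = 8.8318


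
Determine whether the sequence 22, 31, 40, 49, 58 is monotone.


Differences: 9, 9, 9, 9
All differences > 0 → strictly INCREASING

Monotonically increasing


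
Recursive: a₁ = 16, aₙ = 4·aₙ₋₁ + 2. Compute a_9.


Computing step by step:
a_1 = 16
a_2 = 66
a_3 = 266
a_4 = 1066
a_5 = 4266
a_6 = 17066
a_7 = 68266
a_8 = 273066
a_9 = 1092266


a_9 = 1092266


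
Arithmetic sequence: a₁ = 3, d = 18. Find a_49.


aₙ = a₁ + (n-1)d
= 3 + (49-1)×18
= 3 + 864
= 867

a_49 = 867


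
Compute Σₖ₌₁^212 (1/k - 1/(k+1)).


Telescoping: adjacent terms cancel.
= 1/1 - 1/213
= 1 - 1/213 = 212/213

Sum = 212/213


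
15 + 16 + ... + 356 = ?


Σₖ₌15^356 k = Σₖ₌₁^356 k − Σₖ₌₁^14 k
= 356·357/2 − 14·15/2
= 63546 − 105 = 63441

Σk = 63441


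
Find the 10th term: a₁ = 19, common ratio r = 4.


aₙ = a₁·r^(n-1)
= 19×4^9
= 19×262144
= 4980736

a_10 = 4980736


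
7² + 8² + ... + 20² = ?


Σₖ₌7^20 k² = Σₖ₌₁^20 k² − Σₖ₌₁^6 k²
= 20·21·41/6 − 6·7·13/6
= 2870 − 91 = 2779

Σk² = 2779


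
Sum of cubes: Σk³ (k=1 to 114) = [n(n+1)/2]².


n(n+1)/2 = 114×115/2 = 6555
Σk³ = 6555² = 42968025

Σk³ = 42968025


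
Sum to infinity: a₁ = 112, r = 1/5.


S∞ = a₁/(1-r) = 112/(1 - 1/5)
= 112/(4/5)
= 140

S∞ = 140


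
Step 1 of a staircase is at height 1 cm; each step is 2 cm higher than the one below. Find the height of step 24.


aₙ = a₁ + (n-1)d
= 1 + (24-1)×2
= 1 + 46
= 47

a_24 = 47


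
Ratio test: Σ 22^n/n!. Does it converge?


aₙ = 22^n/n!
a_{n+1}/aₙ = 22^(n+1)/(n+1)! × n!/22^n
= 22/(n+1)
L = lim(n→∞) 22/(n+1) = 0
L < 1 → series CONVERGES

Converges (ratio test: L = 0 < 1)


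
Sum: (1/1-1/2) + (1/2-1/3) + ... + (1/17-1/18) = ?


Telescoping: adjacent terms cancel.
= 1/1 - 1/18
= 1 - 1/18 = 17/18

Sum = 17/18


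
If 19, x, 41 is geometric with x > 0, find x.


GM = √(19×41) = √779 = 27.9106

GM = 27.9106


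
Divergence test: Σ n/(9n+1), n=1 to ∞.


lim(n→∞) n/(9n+1) = 1/9 = 1/9  (divide numerator and denominator by n)
lim aₙ = 1/9 ≠ 0 → series DIVERGES

Diverges (lim aₙ = 1/9 ≠ 0)


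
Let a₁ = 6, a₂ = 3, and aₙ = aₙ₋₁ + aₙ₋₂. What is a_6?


Computing iteratively: 6, 3, 9, 12, 21, 33
a_6 = 33

a_6 = 33


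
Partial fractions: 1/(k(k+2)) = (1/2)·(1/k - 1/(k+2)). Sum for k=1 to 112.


1/(k(k+2)) = (1/2)·(1/k - 1/(k+2)) (partial fractions)
Telescoping: Σ = (1/2)·(1 + 1/2 - 1/113 - 1/114) = 4774/6441

Sum = 4774/6441


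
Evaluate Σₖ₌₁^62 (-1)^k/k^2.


S = -1 + 1/4 - 1/9 + 1/16 - 1/25 + 1/36 - 1/49 + 1/64 ± ...
= -0.8223
(Full series converges to -π²/12 ≈ -0.8225)

S_62 = -0.8223


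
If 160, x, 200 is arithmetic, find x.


AM = (160 + 200)/2 = 360/2 = 180

AM = 180


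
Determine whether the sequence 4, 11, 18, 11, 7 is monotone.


Differences: 7, 7, -7, -4
Difference at position 1 is +7 (> 0) but position 3 is -7 (< 0) — sequence both rises and falls
→ NOT monotonic

Not monotonic


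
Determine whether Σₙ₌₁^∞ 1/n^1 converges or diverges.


p-series test: Σ c/n^p converges if p > 1, diverges if p ≤ 1 (constant c > 0 doesn't affect convergence).
p = 1
1 ≤ 1 → DIVERGES

Diverges (p = 1 ≤ 1)


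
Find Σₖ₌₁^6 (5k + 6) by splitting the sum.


Σ(5k+6) = 5·Σk + 6·n
= 5·21 + 6·6
= 105 + 36 = 141

Σ = 141


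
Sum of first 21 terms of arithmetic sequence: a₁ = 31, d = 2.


aₙ = 31 + (21-1)×2 = 71
Sₙ = n(a₁+aₙ)/2 = 21×(31+71)/2
= 21×102/2 = 1071

S_21 = 1071


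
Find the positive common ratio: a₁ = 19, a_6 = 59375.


r^(n-1) = aₙ/a₁
r^5 = 59375/19 = 3125
r = 3125^(1/5)
= 5

r = 5


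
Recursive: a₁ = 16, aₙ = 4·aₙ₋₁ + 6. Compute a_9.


Computing step by step:
a_1 = 16
a_2 = 70
a_3 = 286
a_4 = 1150
a_5 = 4606
a_6 = 18430
a_7 = 73726
a_8 = 294910
a_9 = 1179646


a_9 = 1179646


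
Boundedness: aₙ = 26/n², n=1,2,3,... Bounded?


a₁ = 26, a₂ = 26/4, a₃ = 26/9, ...
0 < aₙ ≤ 26 for all n ≥ 1
The sequence IS bounded

Bounded (0 < aₙ ≤ 26)


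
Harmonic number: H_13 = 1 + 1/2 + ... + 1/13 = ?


H_13 = 1/1 + 1/2 + 1/3 + ... + 1/13
= 1145993/360360
≈ 3.1801

H_13 = 1145993/360360 ≈ 3.1801


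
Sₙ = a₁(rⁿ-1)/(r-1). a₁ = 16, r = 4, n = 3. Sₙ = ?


Sₙ = 16×(4^3 - 1)/(4 - 1)
= 16×(64 - 1)/3
= 16×63/3
= 336

S_3 = 336


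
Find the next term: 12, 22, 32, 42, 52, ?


Pattern: arithmetic (d=10)
Terms: 12, 22, 32, 42, 52
Next term = 62

Next term = 62


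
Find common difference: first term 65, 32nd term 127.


d = (aₙ - a₁)/(n-1)
= (127 - 65)/(32-1)
= 62/31 = 2

d = 2


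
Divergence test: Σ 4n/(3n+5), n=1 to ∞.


lim(n→∞) 4n/(3n+5) = 4/3 = 4/3  (divide numerator and denominator by n)
lim aₙ = 4/3 ≠ 0 → series DIVERGES

Diverges (lim aₙ = 4/3 ≠ 0)


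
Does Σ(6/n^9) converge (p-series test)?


p-series test: Σ c/n^p converges if p > 1, diverges if p ≤ 1 (constant c > 0 doesn't affect convergence).
p = 9
9 > 1 → CONVERGES

Converges (p = 9 > 1)


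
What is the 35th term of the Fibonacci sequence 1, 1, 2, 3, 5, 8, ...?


Fibonacci sequence: 1, 1, 2, 3, 5, 8, 13, 21, 34, 55, 89, ...
F(35) = 9227465

F(35) = 9227465


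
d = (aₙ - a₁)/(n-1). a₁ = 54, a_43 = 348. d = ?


d = (aₙ - a₁)/(n-1)
= (348 - 54)/(43-1)
= 294/42 = 7

d = 7


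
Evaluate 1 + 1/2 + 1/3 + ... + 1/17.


H_17 = 1/1 + 1/2 + 1/3 + ... + 1/17
= 42142223/12252240
≈ 3.4396

H_17 = 42142223/12252240 ≈ 3.4396


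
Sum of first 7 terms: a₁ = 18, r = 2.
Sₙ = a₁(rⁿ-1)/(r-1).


Sₙ = 18×(2^7 - 1)/(2 - 1)
= 18×(128 - 1)/1
= 18×127/1
= 2286

S_7 = 2286


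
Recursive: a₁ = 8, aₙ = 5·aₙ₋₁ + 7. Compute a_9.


Computing step by step:
a_1 = 8
a_2 = 47
a_3 = 242
a_4 = 1217
a_5 = 6092
a_6 = 30467
a_7 = 152342
a_8 = 761717
a_9 = 3808592


a_9 = 3808592


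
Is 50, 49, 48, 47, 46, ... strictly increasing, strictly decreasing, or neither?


Differences: -1, -1, -1, -1
All differences < 0 → strictly DECREASING

Monotonically decreasing


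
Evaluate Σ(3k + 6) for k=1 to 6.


Σ(3k+6) = 3·Σk + 6·n
= 3·21 + 6·6
= 63 + 36 = 99

Σ = 99


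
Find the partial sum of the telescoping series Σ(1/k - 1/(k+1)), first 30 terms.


Telescoping: adjacent terms cancel.
= 1/1 - 1/31
= 1 - 1/31 = 30/31

Sum = 30/31


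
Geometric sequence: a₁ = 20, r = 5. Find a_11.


aₙ = a₁·r^(n-1)
= 20×5^10
= 20×9765625
= 195312500

a_11 = 195312500


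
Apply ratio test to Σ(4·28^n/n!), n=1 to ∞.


aₙ = 4·28^n/n!
a_{n+1}/aₙ = 28^(n+1)/(n+1)! × n!/28^n  (constant 4 cancels)
= 28/(n+1)
L = lim(n→∞) 28/(n+1) = 0
L < 1 → series CONVERGES

Converges (ratio test: L = 0 < 1)


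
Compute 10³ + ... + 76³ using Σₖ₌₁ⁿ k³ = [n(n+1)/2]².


Σₖ₌10^76 k³ = [76·77/2]² − [9·10/2]²
= 8561476 − 2025 = 8559451

Σk³ = 8559451


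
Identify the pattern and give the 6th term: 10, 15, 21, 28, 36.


Pattern: triangular numbers: n(n+1)/2
Terms: 10, 15, 21, 28, 36
Next term = 45

Next term = 45


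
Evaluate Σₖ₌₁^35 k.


n(n+1)/2 = 35×36/2 = 1260/2 = 630

Σk = 630


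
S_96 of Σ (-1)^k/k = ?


S = -1 + 1/2 - 1/3 + 1/4 - 1/5 + 1/6 - 1/7 + 1/8 ± ...
= -0.688
(Full series converges to -ln(2) ≈ -0.6931)

S_96 = -0.688


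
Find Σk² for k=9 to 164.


Σₖ₌9^164 k² = Σₖ₌₁^164 k² − Σₖ₌₁^8 k²
= 164·165·329/6 − 8·9·17/6
= 1483790 − 204 = 1483586

Σk² = 1483586


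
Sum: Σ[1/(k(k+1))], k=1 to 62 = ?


1/(k(k+1)) = 1/k - 1/(k+1) (partial fractions)
Telescoping: Σ = 1 - 1/63 = 62/63

Sum = 62/63


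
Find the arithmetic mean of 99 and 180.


AM = (99 + 180)/2 = 279/2 = 139.5

AM = 139.5


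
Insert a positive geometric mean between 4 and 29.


GM = √(4×29) = √116 = 10.7703

GM = 10.7703


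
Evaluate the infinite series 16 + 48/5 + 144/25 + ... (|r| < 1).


S∞ = a₁/(1-r) = 16/(1 - 3/5)
= 16/(2/5)
= 40

S∞ = 40


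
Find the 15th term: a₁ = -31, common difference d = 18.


aₙ = a₁ + (n-1)d
= -31 + (15-1)×18
= -31 + 252
= 221

a_15 = 221


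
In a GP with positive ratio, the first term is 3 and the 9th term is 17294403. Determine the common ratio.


r^(n-1) = aₙ/a₁
r^8 = 17294403/3 = 5764801
r = 5764801^(1/8)
= ±7; taking r > 0 gives r = 7

r = 7


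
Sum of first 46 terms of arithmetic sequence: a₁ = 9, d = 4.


aₙ = 9 + (46-1)×4 = 189
Sₙ = n(a₁+aₙ)/2 = 46×(9+189)/2
= 46×198/2 = 4554

S_46 = 4554


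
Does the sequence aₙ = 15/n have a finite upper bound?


a₁ = 15, a₂ = 15/2, a₃ = 15/3, ...
0 < aₙ ≤ 15 for all n ≥ 1
Lower bound: 0, Upper bound: 15
The sequence IS bounded

Bounded (0 < aₙ ≤ 15)


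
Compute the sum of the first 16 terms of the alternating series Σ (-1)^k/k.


S = -1 + 1/2 - 1/3 + 1/4 - 1/5 + 1/6 - 1/7 + 1/8 ± ...
= -0.6629
(Full series converges to -ln(2) ≈ -0.6931)

S_16 = -0.6629


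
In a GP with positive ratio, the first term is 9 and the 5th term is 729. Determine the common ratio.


r^(n-1) = aₙ/a₁
r^4 = 729/9 = 81
r = 81^(1/4)
= ±3; taking r > 0 gives r = 3

r = 3


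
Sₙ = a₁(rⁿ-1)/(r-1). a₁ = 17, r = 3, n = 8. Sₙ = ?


Sₙ = 17×(3^8 - 1)/(3 - 1)
= 17×(6561 - 1)/2
= 17×6560/2
= 55760

S_8 = 55760


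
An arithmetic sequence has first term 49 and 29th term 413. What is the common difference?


d = (aₙ - a₁)/(n-1)
= (413 - 49)/(29-1)
= 364/28 = 13

d = 13


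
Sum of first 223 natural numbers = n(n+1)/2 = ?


n(n+1)/2 = 223×224/2 = 49952/2 = 24976

Σk = 24976


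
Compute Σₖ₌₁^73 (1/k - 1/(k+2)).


Telescoping with gap 2: two head and two tail terms survive.
= (1 + 1/2) - (1/74 + 1/75)
= 3/2 - 1/74 - 1/75 = 4088/2775

Sum = 4088/2775


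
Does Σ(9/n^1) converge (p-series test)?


p-series test: Σ c/n^p converges if p > 1, diverges if p ≤ 1 (constant c > 0 doesn't affect convergence).
p = 1
1 ≤ 1 → DIVERGES

Diverges (p = 1 ≤ 1)


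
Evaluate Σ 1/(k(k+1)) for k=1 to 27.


1/(k(k+1)) = 1/k - 1/(k+1) (partial fractions)
Telescoping: Σ = 1 - 1/28 = 27/28

Sum = 27/28


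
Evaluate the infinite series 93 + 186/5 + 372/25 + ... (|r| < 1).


S∞ = a₁/(1-r) = 93/(1 - 2/5)
= 93/(3/5)
= 155

S∞ = 155


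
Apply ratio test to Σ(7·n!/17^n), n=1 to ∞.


aₙ = 7·n!/17^n
a_{n+1}/aₙ = (n+1)!/17^(n+1) × 17^n/n!  (constant 7 cancels)
= (n+1)/17
L = lim(n→∞) (n+1)/17 = ∞
L > 1 → series DIVERGES

Diverges (ratio test: L = ∞ > 1)


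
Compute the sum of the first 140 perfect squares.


n = 140
n(n+1)(2n+1)/6 = 140×141×281/6
= 5546940/6 = 924490

Σk² = 924490


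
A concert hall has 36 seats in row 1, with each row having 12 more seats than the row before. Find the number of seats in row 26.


aₙ = a₁ + (n-1)d
= 36 + (26-1)×12
= 36 + 300
= 336

a_26 = 336


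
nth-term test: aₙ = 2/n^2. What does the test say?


lim(n→∞) 2/n^2 = 0
lim aₙ = 0 → nth-term test is INCONCLUSIVE
(Need other tests; this is actually a convergent p-series with p=2 > 1)

Inconclusive (lim aₙ = 0; need another test)


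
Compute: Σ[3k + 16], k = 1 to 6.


Σ(3k+16) = 3·Σk + 16·n
= 3·21 + 16·6
= 63 + 96 = 159

Σ = 159


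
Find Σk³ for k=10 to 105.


Σₖ₌10^105 k³ = [105·106/2]² − [9·10/2]²
= 30969225 − 2025 = 30967200

Σk³ = 30967200


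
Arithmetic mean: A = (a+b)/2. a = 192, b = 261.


AM = (192 + 261)/2 = 453/2 = 226.5

AM = 226.5


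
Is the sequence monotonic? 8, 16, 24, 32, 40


Differences: 8, 8, 8, 8
All differences > 0 → strictly INCREASING

Monotonically increasing


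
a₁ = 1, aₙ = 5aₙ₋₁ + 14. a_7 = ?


Computing step by step:
a_1 = 1
a_2 = 19
a_3 = 109
a_4 = 559
a_5 = 2809
a_6 = 14059
a_7 = 70309


a_7 = 70309


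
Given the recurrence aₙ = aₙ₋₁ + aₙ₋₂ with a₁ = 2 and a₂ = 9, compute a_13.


Computing iteratively: 2, 9, 11, 20, 31, 51, 82, 133, 215, 348, 563, 911, ...
a_13 = 1474

a_13 = 1474


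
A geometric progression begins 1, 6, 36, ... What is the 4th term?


aₙ = a₁·r^(n-1)
= 1×6^3
= 1×216
= 216

a_4 = 216


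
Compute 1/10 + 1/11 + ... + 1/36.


Σₖ₌10^36 1/k = 1/10 + 1/11 + 1/12 + ... + 1/36
= 2523481985527/1875370816800
≈ 1.3456

Sum = 2523481985527/1875370816800 ≈ 1.3456


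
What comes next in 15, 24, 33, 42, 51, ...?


Pattern: arithmetic (d=9)
Terms: 15, 24, 33, 42, 51
Next term = 60

Next term = 60


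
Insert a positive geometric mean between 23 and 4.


GM = √(23×4) = √92 = 9.5917

GM = 9.5917


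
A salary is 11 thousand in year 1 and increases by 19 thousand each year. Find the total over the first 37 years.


aₙ = 11 + (37-1)×19 = 695
Sₙ = n(a₁+aₙ)/2 = 37×(11+695)/2
= 37×706/2 = 13061

S_37 = 13061


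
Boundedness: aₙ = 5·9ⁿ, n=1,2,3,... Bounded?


aₙ = 5·9ⁿ → as n→∞, aₙ→∞ (since base 9 > 1)
No finite upper bound exists
The sequence is UNBOUNDED

Unbounded (aₙ → ∞ as n → ∞)


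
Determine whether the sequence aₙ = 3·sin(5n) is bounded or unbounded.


For all n, -1 ≤ sin(5n) ≤ 1, so -3 ≤ 3·sin(5n) ≤ 3
Lower bound: -3, Upper bound: 3
The sequence IS bounded

Bounded (-3 ≤ aₙ ≤ 3)


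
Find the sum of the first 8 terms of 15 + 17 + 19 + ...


aₙ = 15 + (8-1)×2 = 29
Sₙ = n(a₁+aₙ)/2 = 8×(15+29)/2
= 8×44/2 = 176

S_8 = 176


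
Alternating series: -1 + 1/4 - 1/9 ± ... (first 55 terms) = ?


S = -1 + 1/4 - 1/9 + 1/16 - 1/25 + 1/36 - 1/49 + 1/64 ± ...
= -0.8226
(Full series converges to -π²/12 ≈ -0.8225)

S_55 = -0.8226


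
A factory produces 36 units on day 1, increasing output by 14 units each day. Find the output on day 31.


aₙ = a₁ + (n-1)d
= 36 + (31-1)×14
= 36 + 420
= 456

a_31 = 456


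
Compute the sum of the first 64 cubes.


n(n+1)/2 = 64×65/2 = 2080
Σk³ = 2080² = 4326400

Σk³ = 4326400


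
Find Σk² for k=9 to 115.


Σₖ₌9^115 k² = Σₖ₌₁^115 k² − Σₖ₌₁^8 k²
= 115·116·231/6 − 8·9·17/6
= 513590 − 204 = 513386

Σk² = 513386


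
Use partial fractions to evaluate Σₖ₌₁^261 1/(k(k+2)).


1/(k(k+2)) = (1/2)·(1/k - 1/(k+2)) (partial fractions)
Telescoping: Σ = (1/2)·(1 + 1/2 - 1/262 - 1/263) = 51417/68906

Sum = 51417/68906


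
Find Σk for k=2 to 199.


Σₖ₌2^199 k = Σₖ₌₁^199 k − Σₖ₌₁^1 k
= 199·200/2 − 1·2/2
= 19900 − 1 = 19899

Σk = 19899


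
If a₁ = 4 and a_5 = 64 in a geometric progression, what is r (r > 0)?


r^(n-1) = aₙ/a₁
r^4 = 64/4 = 16
r = 16^(1/4)
= ±2; taking r > 0 gives r = 2

r = 2


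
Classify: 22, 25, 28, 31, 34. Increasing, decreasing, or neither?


Differences: 3, 3, 3, 3
All differences > 0 → strictly INCREASING

Monotonically increasing


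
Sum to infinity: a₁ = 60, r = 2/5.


S∞ = a₁/(1-r) = 60/(1 - 2/5)
= 60/(3/5)
= 100

S∞ = 100


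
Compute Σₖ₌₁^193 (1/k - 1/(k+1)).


Telescoping: adjacent terms cancel.
= 1/1 - 1/194
= 1 - 1/194 = 193/194

Sum = 193/194


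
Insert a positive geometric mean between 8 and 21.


GM = √(8×21) = √168 = 12.9615

GM = 12.9615


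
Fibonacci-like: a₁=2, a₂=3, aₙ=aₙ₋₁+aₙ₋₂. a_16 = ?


Computing iteratively: 2, 3, 5, 8, 13, 21, 34, 55, 89, 144, 233, 377, ...
a_16 = 2584

a_16 = 2584


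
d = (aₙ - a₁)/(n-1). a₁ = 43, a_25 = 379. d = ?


d = (aₙ - a₁)/(n-1)
= (379 - 43)/(25-1)
= 336/24 = 14

d = 14


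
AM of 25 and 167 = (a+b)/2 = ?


AM = (25 + 167)/2 = 192/2 = 96

AM = 96


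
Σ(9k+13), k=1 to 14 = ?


Σ(9k+13) = 9·Σk + 13·n
= 9·105 + 13·14
= 945 + 182 = 1127

Σ = 1127


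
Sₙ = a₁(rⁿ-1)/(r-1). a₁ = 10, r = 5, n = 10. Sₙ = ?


Sₙ = 10×(5^10 - 1)/(5 - 1)
= 10×(9765625 - 1)/4
= 10×9765624/4
= 24414060

S_10 = 24414060


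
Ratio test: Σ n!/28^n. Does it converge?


aₙ = n!/28^n
a_{n+1}/aₙ = (n+1)!/28^(n+1) × 28^n/n!
= (n+1)/28
L = lim(n→∞) (n+1)/28 = ∞
L > 1 → series DIVERGES

Diverges (ratio test: L = ∞ > 1)


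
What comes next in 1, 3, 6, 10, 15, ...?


Pattern: triangular numbers: n(n+1)/2
Terms: 1, 3, 6, 10, 15
Next term = 21

Next term = 21


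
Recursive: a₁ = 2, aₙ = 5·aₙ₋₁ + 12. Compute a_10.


Computing step by step:
a_1 = 2
a_2 = 22
a_3 = 122
a_4 = 622
a_5 = 3122
a_6 = 15622
a_7 = 78122
a_8 = 390622
a_9 = 1953122
a_10 = 9765622


a_10 = 9765622


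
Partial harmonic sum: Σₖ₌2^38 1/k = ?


Σₖ₌2^38 1/k = 1/2 + 1/3 + 1/4 + ... + 1/38
= 1567859927923033/485721041551200
≈ 3.2279

Sum = 1567859927923033/485721041551200 ≈ 3.2279


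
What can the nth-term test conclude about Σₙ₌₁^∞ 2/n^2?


lim(n→∞) 2/n^2 = 0
lim aₙ = 0 → nth-term test is INCONCLUSIVE
(Need other tests; this is actually a convergent p-series with p=2 > 1)

Inconclusive (lim aₙ = 0; need another test)


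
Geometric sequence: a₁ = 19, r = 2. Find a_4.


aₙ = a₁·r^(n-1)
= 19×2^3
= 19×8
= 152

a_4 = 152


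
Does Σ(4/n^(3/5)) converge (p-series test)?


p-series test: Σ c/n^p converges if p > 1, diverges if p ≤ 1 (constant c > 0 doesn't affect convergence).
p = 3/5
3/5 ≤ 1 → DIVERGES

Diverges (p = 3/5 ≤ 1)


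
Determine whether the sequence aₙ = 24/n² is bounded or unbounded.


a₁ = 24, a₂ = 24/4, a₃ = 24/9, ...
0 < aₙ ≤ 24 for all n ≥ 1
The sequence IS bounded

Bounded (0 < aₙ ≤ 24)


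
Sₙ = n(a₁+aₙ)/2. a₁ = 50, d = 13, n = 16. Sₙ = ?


aₙ = 50 + (16-1)×13 = 245
Sₙ = n(a₁+aₙ)/2 = 16×(50+245)/2
= 16×295/2 = 2360

S_16 = 2360


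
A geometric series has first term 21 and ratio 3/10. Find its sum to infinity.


S∞ = a₁/(1-r) = 21/(1 - 3/10)
= 21/(7/10)
= 30

S∞ = 30


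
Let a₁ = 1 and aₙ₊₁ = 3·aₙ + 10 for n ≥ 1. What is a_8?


Computing step by step:
a_1 = 1
a_2 = 13
a_3 = 49
a_4 = 157
a_5 = 481
a_6 = 1453
a_7 = 4369
a_8 = 13117


a_8 = 13117


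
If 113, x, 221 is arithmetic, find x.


AM = (113 + 221)/2 = 334/2 = 167

AM = 167


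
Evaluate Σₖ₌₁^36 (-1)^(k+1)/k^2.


S = 1 - 1/4 + 1/9 - 1/16 + 1/25 - 1/36 + 1/49 - 1/64 ± ...
= 0.8221
(Full series converges to +π²/12 ≈ +0.8225)

S_36 = 0.8221


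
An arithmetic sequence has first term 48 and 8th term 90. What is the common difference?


d = (aₙ - a₁)/(n-1)
= (90 - 48)/(8-1)
= 42/7 = 6

d = 6


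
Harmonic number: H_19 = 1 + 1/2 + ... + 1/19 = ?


H_19 = 1/1 + 1/2 + 1/3 + ... + 1/19
= 275295799/77597520
≈ 3.5477

H_19 = 275295799/77597520 ≈ 3.5477


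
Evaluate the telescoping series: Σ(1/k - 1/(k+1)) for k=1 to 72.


Telescoping: adjacent terms cancel.
= 1/1 - 1/73
= 1 - 1/73 = 72/73

Sum = 72/73


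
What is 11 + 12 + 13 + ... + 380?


Σₖ₌11^380 k = Σₖ₌₁^380 k − Σₖ₌₁^10 k
= 380·381/2 − 10·11/2
= 72390 − 55 = 72335

Σk = 72335


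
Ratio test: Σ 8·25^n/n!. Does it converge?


aₙ = 8·25^n/n!
a_{n+1}/aₙ = 25^(n+1)/(n+1)! × n!/25^n  (constant 8 cancels)
= 25/(n+1)
L = lim(n→∞) 25/(n+1) = 0
L < 1 → series CONVERGES

Converges (ratio test: L = 0 < 1)


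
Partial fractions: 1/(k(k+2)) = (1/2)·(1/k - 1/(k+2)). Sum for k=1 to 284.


1/(k(k+2)) = (1/2)·(1/k - 1/(k+2)) (partial fractions)
Telescoping: Σ = (1/2)·(1 + 1/2 - 1/285 - 1/286) = 60847/81510

Sum = 60847/81510


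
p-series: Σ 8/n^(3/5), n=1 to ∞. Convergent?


p-series test: Σ c/n^p converges if p > 1, diverges if p ≤ 1 (constant c > 0 doesn't affect convergence).
p = 3/5
3/5 ≤ 1 → DIVERGES

Diverges (p = 3/5 ≤ 1)


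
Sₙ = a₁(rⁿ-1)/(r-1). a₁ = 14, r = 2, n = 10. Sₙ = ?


Sₙ = 14×(2^10 - 1)/(2 - 1)
= 14×(1024 - 1)/1
= 14×1023/1
= 14322

S_10 = 14322


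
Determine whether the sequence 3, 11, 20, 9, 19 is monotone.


Differences: 8, 9, -11, 10
Difference at position 1 is +8 (> 0) but position 3 is -11 (< 0) — sequence both rises and falls
→ NOT monotonic

Not monotonic


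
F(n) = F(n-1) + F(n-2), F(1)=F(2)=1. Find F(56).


Fibonacci sequence: 1, 1, 2, 3, 5, 8, 13, 21, 34, 55, 89, ...
F(56) = 225851433717

F(56) = 225851433717


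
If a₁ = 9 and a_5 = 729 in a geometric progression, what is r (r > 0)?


r^(n-1) = aₙ/a₁
r^4 = 729/9 = 81
r = 81^(1/4)
= ±3; taking r > 0 gives r = 3

r = 3


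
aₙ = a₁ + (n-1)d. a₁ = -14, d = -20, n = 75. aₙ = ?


aₙ = a₁ + (n-1)d
= -14 + (75-1)×-20
= -14 - 1480
= -1494

a_75 = -1494


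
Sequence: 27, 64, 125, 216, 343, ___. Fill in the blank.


Pattern: perfect cubes: n³
Terms: 27, 64, 125, 216, 343
Next term = 512

Next term = 512


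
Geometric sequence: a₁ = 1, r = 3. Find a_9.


aₙ = a₁·r^(n-1)
= 1×3^8
= 1×6561
= 6561

a_9 = 6561


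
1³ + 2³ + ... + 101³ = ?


n(n+1)/2 = 101×102/2 = 5151
Σk³ = 5151² = 26532801

Σk³ = 26532801


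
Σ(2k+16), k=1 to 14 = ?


Σ(2k+16) = 2·Σk + 16·n
= 2·105 + 16·14
= 210 + 224 = 434

Σ = 434


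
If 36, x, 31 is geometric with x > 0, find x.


GM = √(36×31) = √1116 = 33.4066

GM = 33.4066


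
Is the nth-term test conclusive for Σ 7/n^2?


lim(n→∞) 7/n^2 = 0
lim aₙ = 0 → nth-term test is INCONCLUSIVE
(Need other tests; this is actually a convergent p-series with p=2 > 1)

Inconclusive (lim aₙ = 0; need another test)


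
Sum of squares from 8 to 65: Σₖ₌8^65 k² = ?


Σₖ₌8^65 k² = Σₖ₌₁^65 k² − Σₖ₌₁^7 k²
= 65·66·131/6 − 7·8·15/6
= 93665 − 140 = 93525

Σk² = 93525


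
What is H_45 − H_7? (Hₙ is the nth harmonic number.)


Σₖ₌8^45 1/k = 1/8 + 1/9 + 1/10 + ... + 1/45
= 16974954787474829269/9419588158802421600
≈ 1.8021

Sum = 16974954787474829269/9419588158802421600 ≈ 1.8021


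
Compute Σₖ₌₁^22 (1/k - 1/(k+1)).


Telescoping: adjacent terms cancel.
= 1/1 - 1/23
= 1 - 1/23 = 22/23

Sum = 22/23


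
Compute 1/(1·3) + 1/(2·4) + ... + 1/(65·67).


1/(k(k+2)) = (1/2)·(1/k - 1/(k+2)) (partial fractions)
Telescoping: Σ = (1/2)·(1 + 1/2 - 1/66 - 1/67) = 1625/2211

Sum = 1625/2211


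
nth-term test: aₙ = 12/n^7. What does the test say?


lim(n→∞) 12/n^7 = 0
lim aₙ = 0 → nth-term test is INCONCLUSIVE
(Need other tests; this is actually a convergent p-series with p=7 > 1)

Inconclusive (lim aₙ = 0; need another test)


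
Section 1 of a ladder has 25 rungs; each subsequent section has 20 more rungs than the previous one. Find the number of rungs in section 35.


aₙ = a₁ + (n-1)d
= 25 + (35-1)×20
= 25 + 680
= 705

a_35 = 705


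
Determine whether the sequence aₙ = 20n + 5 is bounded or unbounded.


aₙ = 20n + 5 → as n→∞, aₙ→∞
No finite upper bound exists
The sequence is UNBOUNDED

Unbounded (aₙ → ∞ as n → ∞)


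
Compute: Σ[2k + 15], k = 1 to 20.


Σ(2k+15) = 2·Σk + 15·n
= 2·210 + 15·20
= 420 + 300 = 720

Σ = 720


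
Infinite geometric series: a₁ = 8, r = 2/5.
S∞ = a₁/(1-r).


S∞ = a₁/(1-r) = 8/(1 - 2/5)
= 8/(3/5)
= 40/3

S∞ = 40/3


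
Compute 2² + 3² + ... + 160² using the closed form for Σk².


Σₖ₌2^160 k² = Σₖ₌₁^160 k² − Σₖ₌₁^1 k²
= 160·161·321/6 − 1·2·3/6
= 1378160 − 1 = 1378159

Σk² = 1378159


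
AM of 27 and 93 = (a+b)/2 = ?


AM = (27 + 93)/2 = 120/2 = 60

AM = 60


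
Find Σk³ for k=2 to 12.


Σₖ₌2^12 k³ = [12·13/2]² − [1·2/2]²
= 6084 − 1 = 6083

Σk³ = 6083


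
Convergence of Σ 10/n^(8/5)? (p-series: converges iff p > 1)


p-series test: Σ c/n^p converges if p > 1, diverges if p ≤ 1 (constant c > 0 doesn't affect convergence).
p = 8/5
8/5 > 1 → CONVERGES

Converges (p = 8/5 > 1)


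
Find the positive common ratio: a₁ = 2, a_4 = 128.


r^(n-1) = aₙ/a₁
r^3 = 128/2 = 64
r = 64^(1/3)
= 4

r = 4


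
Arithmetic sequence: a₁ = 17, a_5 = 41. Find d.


d = (aₙ - a₁)/(n-1)
= (41 - 17)/(5-1)
= 24/4 = 6

d = 6


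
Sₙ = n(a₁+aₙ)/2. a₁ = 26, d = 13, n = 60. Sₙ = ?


aₙ = 26 + (60-1)×13 = 793
Sₙ = n(a₁+aₙ)/2 = 60×(26+793)/2
= 60×819/2 = 24570

S_60 = 24570


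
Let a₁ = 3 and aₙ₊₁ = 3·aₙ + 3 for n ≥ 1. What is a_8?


Computing step by step:
a_1 = 3
a_2 = 12
a_3 = 39
a_4 = 120
a_5 = 363
a_6 = 1092
a_7 = 3279
a_8 = 9840


a_8 = 9840


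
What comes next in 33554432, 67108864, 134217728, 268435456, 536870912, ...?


Pattern: powers of 2: 2ⁿ
Terms: 33554432, 67108864, 134217728, 268435456, 536870912
Next term = 1073741824

Next term = 1073741824


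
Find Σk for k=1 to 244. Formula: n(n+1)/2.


n(n+1)/2 = 244×245/2 = 59780/2 = 29890

Σk = 29890


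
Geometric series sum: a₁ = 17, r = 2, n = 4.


Sₙ = 17×(2^4 - 1)/(2 - 1)
= 17×(16 - 1)/1
= 17×15/1
= 255

S_4 = 255


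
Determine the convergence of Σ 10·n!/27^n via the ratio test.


aₙ = 10·n!/27^n
a_{n+1}/aₙ = (n+1)!/27^(n+1) × 27^n/n!  (constant 10 cancels)
= (n+1)/27
L = lim(n→∞) (n+1)/27 = ∞
L > 1 → series DIVERGES

Diverges (ratio test: L = ∞ > 1)


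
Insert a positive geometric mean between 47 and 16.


GM = √(47×16) = √752 = 27.4226

GM = 27.4226


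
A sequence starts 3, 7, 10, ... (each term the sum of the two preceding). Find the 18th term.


Computing iteratively: 3, 7, 10, 17, 27, 44, 71, 115, 186, 301, 487, 788, ...
a_18 = 14140

a_18 = 14140


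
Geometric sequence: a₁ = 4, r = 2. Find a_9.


aₙ = a₁·r^(n-1)
= 4×2^8
= 4×256
= 1024

a_9 = 1024


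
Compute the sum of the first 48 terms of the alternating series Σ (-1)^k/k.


S = -1 + 1/2 - 1/3 + 1/4 - 1/5 + 1/6 - 1/7 + 1/8 ± ...
= -0.6828
(Full series converges to -ln(2) ≈ -0.6931)

S_48 = -0.6828


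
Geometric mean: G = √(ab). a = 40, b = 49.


GM = √(40×49) = √1960 = 44.2719

GM = 44.2719


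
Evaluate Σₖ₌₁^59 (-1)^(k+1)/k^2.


S = 1 - 1/4 + 1/9 - 1/16 + 1/25 - 1/36 + 1/49 - 1/64 ± ...
= 0.8226
(Full series converges to +π²/12 ≈ +0.8225)

S_59 = 0.8226


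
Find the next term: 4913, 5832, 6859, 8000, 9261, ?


Pattern: perfect cubes: n³
Terms: 4913, 5832, 6859, 8000, 9261
Next term = 10648

Next term = 10648


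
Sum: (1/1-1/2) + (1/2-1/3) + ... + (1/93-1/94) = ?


Telescoping: adjacent terms cancel.
= 1/1 - 1/94
= 1 - 1/94 = 93/94

Sum = 93/94


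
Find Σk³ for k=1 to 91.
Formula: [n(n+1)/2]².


n(n+1)/2 = 91×92/2 = 4186
Σk³ = 4186² = 17522596

Σk³ = 17522596


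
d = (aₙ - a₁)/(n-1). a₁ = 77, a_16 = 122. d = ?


d = (aₙ - a₁)/(n-1)
= (122 - 77)/(16-1)
= 45/15 = 3

d = 3


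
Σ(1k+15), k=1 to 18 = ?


Σ(1k+15) = 1·Σk + 15·n
= 1·171 + 15·18
= 171 + 270 = 441

Σ = 441


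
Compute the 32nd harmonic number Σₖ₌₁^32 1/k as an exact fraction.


H_32 = 1/1 + 1/2 + 1/3 + ... + 1/32
= 586061125622639/144403552893600
≈ 4.0585

H_32 = 586061125622639/144403552893600 ≈ 4.0585


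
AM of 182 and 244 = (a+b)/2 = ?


AM = (182 + 244)/2 = 426/2 = 213

AM = 213


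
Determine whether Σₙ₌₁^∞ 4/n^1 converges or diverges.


p-series test: Σ c/n^p converges if p > 1, diverges if p ≤ 1 (constant c > 0 doesn't affect convergence).
p = 1
1 ≤ 1 → DIVERGES

Diverges (p = 1 ≤ 1)


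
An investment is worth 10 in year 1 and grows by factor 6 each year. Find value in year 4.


aₙ = a₁·r^(n-1)
= 10×6^3
= 10×216
= 2160

a_4 = 2160


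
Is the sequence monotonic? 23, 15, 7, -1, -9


Differences: -8, -8, -8, -8
All differences < 0 → strictly DECREASING

Monotonically decreasing


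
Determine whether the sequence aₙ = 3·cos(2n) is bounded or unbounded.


For all n, -1 ≤ cos(2n) ≤ 1, so -3 ≤ 3·cos(2n) ≤ 3
Lower bound: -3, Upper bound: 3
The sequence IS bounded

Bounded (-3 ≤ aₙ ≤ 3)


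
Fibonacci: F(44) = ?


Fibonacci sequence: 1, 1, 2, 3, 5, 8, 13, 21, 34, 55, 89, ...
F(44) = 701408733

F(44) = 701408733


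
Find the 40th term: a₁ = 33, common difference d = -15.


aₙ = a₁ + (n-1)d
= 33 + (40-1)×-15
= 33 - 585
= -552

a_40 = -552


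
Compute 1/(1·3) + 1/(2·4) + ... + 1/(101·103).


1/(k(k+2)) = (1/2)·(1/k - 1/(k+2)) (partial fractions)
Telescoping: Σ = (1/2)·(1 + 1/2 - 1/102 - 1/103) = 7777/10506

Sum = 7777/10506


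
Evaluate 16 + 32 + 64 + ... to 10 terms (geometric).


Sₙ = 16×(2^10 - 1)/(2 - 1)
= 16×(1024 - 1)/1
= 16×1023/1
= 16368

S_10 = 16368


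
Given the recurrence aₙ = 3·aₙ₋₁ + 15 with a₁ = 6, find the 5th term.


Computing step by step:
a_1 = 6
a_2 = 33
a_3 = 114
a_4 = 357
a_5 = 1086


a_5 = 1086


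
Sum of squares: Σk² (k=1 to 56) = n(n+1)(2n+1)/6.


n = 56
n(n+1)(2n+1)/6 = 56×57×113/6
= 360696/6 = 60116

Σk² = 60116


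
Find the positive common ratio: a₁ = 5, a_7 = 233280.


r^(n-1) = aₙ/a₁
r^6 = 233280/5 = 46656
r = 46656^(1/6)
= ±6; taking r > 0 gives r = 6

r = 6


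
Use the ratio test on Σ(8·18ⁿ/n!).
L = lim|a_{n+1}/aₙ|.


aₙ = 8·18^n/n!
a_{n+1}/aₙ = 18^(n+1)/(n+1)! × n!/18^n  (constant 8 cancels)
= 18/(n+1)
L = lim(n→∞) 18/(n+1) = 0
L < 1 → series CONVERGES

Converges (ratio test: L = 0 < 1)


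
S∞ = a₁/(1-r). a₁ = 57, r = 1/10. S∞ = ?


S∞ = a₁/(1-r) = 57/(1 - 1/10)
= 57/(9/10)
= 190/3

S∞ = 190/3


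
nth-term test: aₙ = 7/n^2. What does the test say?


lim(n→∞) 7/n^2 = 0
lim aₙ = 0 → nth-term test is INCONCLUSIVE
(Need other tests; this is actually a convergent p-series with p=2 > 1)

Inconclusive (lim aₙ = 0; need another test)


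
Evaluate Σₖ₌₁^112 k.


n(n+1)/2 = 112×113/2 = 12656/2 = 6328

Σk = 6328


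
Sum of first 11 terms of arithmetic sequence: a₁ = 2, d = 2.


aₙ = 2 + (11-1)×2 = 22
Sₙ = n(a₁+aₙ)/2 = 11×(2+22)/2
= 11×24/2 = 132

S_11 = 132


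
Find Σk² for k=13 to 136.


Σₖ₌13^136 k² = Σₖ₌₁^136 k² − Σₖ₌₁^12 k²
= 136·137·273/6 − 12·13·25/6
= 847756 − 650 = 847106

Σk² = 847106


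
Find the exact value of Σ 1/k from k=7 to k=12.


Σₖ₌7^12 1/k = 1/7 + 1/8 + 1/9 + 1/10 + 1/11 + 1/12
= 18107/27720
≈ 0.6532

Sum = 18107/27720 ≈ 0.6532


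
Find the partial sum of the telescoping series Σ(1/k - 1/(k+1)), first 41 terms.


Telescoping: adjacent terms cancel.
= 1/1 - 1/42
= 1 - 1/42 = 41/42

Sum = 41/42


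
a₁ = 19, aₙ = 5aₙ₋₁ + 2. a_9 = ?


Computing step by step:
a_1 = 19
a_2 = 97
a_3 = 487
a_4 = 2437
a_5 = 12187
a_6 = 60937
a_7 = 304687
a_8 = 1523437
a_9 = 7617187


a_9 = 7617187


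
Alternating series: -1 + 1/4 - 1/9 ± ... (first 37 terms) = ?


S = -1 + 1/4 - 1/9 + 1/16 - 1/25 + 1/36 - 1/49 + 1/64 ± ...
= -0.8228
(Full series converges to -π²/12 ≈ -0.8225)

S_37 = -0.8228


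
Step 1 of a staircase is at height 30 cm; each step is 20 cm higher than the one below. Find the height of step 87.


aₙ = a₁ + (n-1)d
= 30 + (87-1)×20
= 30 + 1720
= 1750

a_87 = 1750


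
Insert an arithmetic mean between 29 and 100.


AM = (29 + 100)/2 = 129/2 = 64.5

AM = 64.5


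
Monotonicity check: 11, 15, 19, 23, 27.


Differences: 4, 4, 4, 4
All differences > 0 → strictly INCREASING

Monotonically increasing


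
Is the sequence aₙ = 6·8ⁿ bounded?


aₙ = 6·8ⁿ → as n→∞, aₙ→∞ (since base 8 > 1)
No finite upper bound exists
The sequence is UNBOUNDED

Unbounded (aₙ → ∞ as n → ∞)


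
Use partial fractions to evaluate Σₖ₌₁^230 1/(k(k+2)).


1/(k(k+2)) = (1/2)·(1/k - 1/(k+2)) (partial fractions)
Telescoping: Σ = (1/2)·(1 + 1/2 - 1/231 - 1/232) = 79925/107184

Sum = 79925/107184


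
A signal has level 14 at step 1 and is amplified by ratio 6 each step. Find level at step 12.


aₙ = a₁·r^(n-1)
= 14×6^11
= 14×362797056
= 5079158784

a_12 = 5079158784


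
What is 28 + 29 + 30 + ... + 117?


Σₖ₌28^117 k = Σₖ₌₁^117 k − Σₖ₌₁^27 k
= 117·118/2 − 27·28/2
= 6903 − 378 = 6525

Σk = 6525


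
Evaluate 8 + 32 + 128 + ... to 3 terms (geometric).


Sₙ = 8×(4^3 - 1)/(4 - 1)
= 8×(64 - 1)/3
= 8×63/3
= 168

S_3 = 168


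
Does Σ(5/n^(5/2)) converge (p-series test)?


p-series test: Σ c/n^p converges if p > 1, diverges if p ≤ 1 (constant c > 0 doesn't affect convergence).
p = 5/2
5/2 > 1 → CONVERGES

Converges (p = 5/2 > 1)


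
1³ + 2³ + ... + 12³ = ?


n(n+1)/2 = 12×13/2 = 78
Σk³ = 78² = 6084

Σk³ = 6084


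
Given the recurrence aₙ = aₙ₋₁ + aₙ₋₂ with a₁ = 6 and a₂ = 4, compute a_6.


Computing iteratively: 6, 4, 10, 14, 24, 38
a_6 = 38

a_6 = 38


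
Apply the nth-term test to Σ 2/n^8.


lim(n→∞) 2/n^8 = 0
lim aₙ = 0 → nth-term test is INCONCLUSIVE
(Need other tests; this is actually a convergent p-series with p=8 > 1)

Inconclusive (lim aₙ = 0; need another test)


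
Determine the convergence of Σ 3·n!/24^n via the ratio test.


aₙ = 3·n!/24^n
a_{n+1}/aₙ = (n+1)!/24^(n+1) × 24^n/n!  (constant 3 cancels)
= (n+1)/24
L = lim(n→∞) (n+1)/24 = ∞
L > 1 → series DIVERGES

Diverges (ratio test: L = ∞ > 1)


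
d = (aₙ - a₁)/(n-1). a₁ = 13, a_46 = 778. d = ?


d = (aₙ - a₁)/(n-1)
= (778 - 13)/(46-1)
= 765/45 = 17

d = 17


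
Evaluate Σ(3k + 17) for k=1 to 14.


Σ(3k+17) = 3·Σk + 17·n
= 3·105 + 17·14
= 315 + 238 = 553

Σ = 553


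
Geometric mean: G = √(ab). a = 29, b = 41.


GM = √(29×41) = √1189 = 34.4819

GM = 34.4819


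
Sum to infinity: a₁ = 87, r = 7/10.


S∞ = a₁/(1-r) = 87/(1 - 7/10)
= 87/(3/10)
= 290

S∞ = 290


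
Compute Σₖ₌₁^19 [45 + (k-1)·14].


aₙ = 45 + (19-1)×14 = 297
Sₙ = n(a₁+aₙ)/2 = 19×(45+297)/2
= 19×342/2 = 3249

S_19 = 3249


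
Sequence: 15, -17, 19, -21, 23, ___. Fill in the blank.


Pattern: alternating sign, magnitude arithmetic (d=2)
Terms: 15, -17, 19, -21, 23
Next term = -25

Next term = -25


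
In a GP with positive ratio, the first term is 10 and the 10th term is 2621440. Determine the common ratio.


r^(n-1) = aₙ/a₁
r^9 = 2621440/10 = 262144
r = 262144^(1/9)
= 4

r = 4


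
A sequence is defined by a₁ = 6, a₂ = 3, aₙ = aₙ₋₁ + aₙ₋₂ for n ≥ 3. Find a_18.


Computing iteratively: 6, 3, 9, 12, 21, 33, 54, 87, 141, 228, 369, 597, ...
a_18 = 10713

a_18 = 10713


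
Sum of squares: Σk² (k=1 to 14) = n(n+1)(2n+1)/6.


n = 14
n(n+1)(2n+1)/6 = 14×15×29/6
= 6090/6 = 1015

Σk² = 1015


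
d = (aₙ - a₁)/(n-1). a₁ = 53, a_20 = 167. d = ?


d = (aₙ - a₁)/(n-1)
= (167 - 53)/(20-1)
= 114/19 = 6

d = 6


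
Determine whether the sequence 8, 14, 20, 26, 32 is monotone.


Differences: 6, 6, 6, 6
All differences > 0 → strictly INCREASING

Monotonically increasing


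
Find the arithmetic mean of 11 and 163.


AM = (11 + 163)/2 = 174/2 = 87

AM = 87


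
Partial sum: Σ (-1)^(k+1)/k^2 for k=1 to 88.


S = 1 - 1/4 + 1/9 - 1/16 + 1/25 - 1/36 + 1/49 - 1/64 ± ...
= 0.8224
(Full series converges to +π²/12 ≈ +0.8225)

S_88 = 0.8224


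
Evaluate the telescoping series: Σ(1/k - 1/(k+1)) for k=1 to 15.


Telescoping: adjacent terms cancel.
= 1/1 - 1/16
= 1 - 1/16 = 15/16

Sum = 15/16


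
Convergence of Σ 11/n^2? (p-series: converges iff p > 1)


p-series test: Σ c/n^p converges if p > 1, diverges if p ≤ 1 (constant c > 0 doesn't affect convergence).
p = 2
2 > 1 → CONVERGES

Converges (p = 2 > 1)


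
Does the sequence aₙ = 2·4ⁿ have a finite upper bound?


aₙ = 2·4ⁿ → as n→∞, aₙ→∞ (since base 4 > 1)
No finite upper bound exists
The sequence is UNBOUNDED

Unbounded (aₙ → ∞ as n → ∞)


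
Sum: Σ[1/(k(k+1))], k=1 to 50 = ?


1/(k(k+1)) = 1/k - 1/(k+1) (partial fractions)
Telescoping: Σ = 1 - 1/51 = 50/51

Sum = 50/51


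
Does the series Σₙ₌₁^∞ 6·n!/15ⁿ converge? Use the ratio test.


aₙ = 6·n!/15^n
a_{n+1}/aₙ = (n+1)!/15^(n+1) × 15^n/n!  (constant 6 cancels)
= (n+1)/15
L = lim(n→∞) (n+1)/15 = ∞
L > 1 → series DIVERGES

Diverges (ratio test: L = ∞ > 1)


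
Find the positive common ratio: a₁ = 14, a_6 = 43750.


r^(n-1) = aₙ/a₁
r^5 = 43750/14 = 3125
r = 3125^(1/5)
= 5

r = 5


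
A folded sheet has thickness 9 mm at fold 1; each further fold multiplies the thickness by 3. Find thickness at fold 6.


aₙ = a₁·r^(n-1)
= 9×3^5
= 9×243
= 2187

a_6 = 2187


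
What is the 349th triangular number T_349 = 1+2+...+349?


n(n+1)/2 = 349×350/2 = 122150/2 = 61075

Σk = 61075


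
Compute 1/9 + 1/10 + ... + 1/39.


Σₖ₌9^39 1/k = 1/9 + 1/10 + 1/11 + ... + 1/39
= 106559278991299/69388720221600
≈ 1.5357

Sum = 106559278991299/69388720221600 ≈ 1.5357


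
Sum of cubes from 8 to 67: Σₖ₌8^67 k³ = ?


Σₖ₌8^67 k³ = [67·68/2]² − [7·8/2]²
= 5189284 − 784 = 5188500

Σk³ = 5188500


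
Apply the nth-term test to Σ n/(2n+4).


lim(n→∞) n/(2n+4) = 1/2 = 1/2  (divide numerator and denominator by n)
lim aₙ = 1/2 ≠ 0 → series DIVERGES

Diverges (lim aₙ = 1/2 ≠ 0)


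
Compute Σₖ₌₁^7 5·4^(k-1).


Sₙ = 5×(4^7 - 1)/(4 - 1)
= 5×(16384 - 1)/3
= 5×16383/3
= 27305

S_7 = 27305


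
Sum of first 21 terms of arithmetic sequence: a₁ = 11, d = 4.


aₙ = 11 + (21-1)×4 = 91
Sₙ = n(a₁+aₙ)/2 = 21×(11+91)/2
= 21×102/2 = 1071

S_21 = 1071


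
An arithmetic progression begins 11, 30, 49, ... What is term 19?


aₙ = a₁ + (n-1)d
= 11 + (19-1)×19
= 11 + 342
= 353

a_19 = 353


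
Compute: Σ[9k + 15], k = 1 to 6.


Σ(9k+15) = 9·Σk + 15·n
= 9·21 + 15·6
= 189 + 90 = 279

Σ = 279


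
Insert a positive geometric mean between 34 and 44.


GM = √(34×44) = √1496 = 38.6782

GM = 38.6782


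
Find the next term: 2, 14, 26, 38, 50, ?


Pattern: arithmetic (d=12)
Terms: 2, 14, 26, 38, 50
Next term = 62

Next term = 62


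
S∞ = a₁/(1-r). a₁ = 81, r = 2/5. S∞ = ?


S∞ = a₁/(1-r) = 81/(1 - 2/5)
= 81/(3/5)
= 135

S∞ = 135


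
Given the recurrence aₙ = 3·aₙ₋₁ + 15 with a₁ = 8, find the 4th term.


Computing step by step:
a_1 = 8
a_2 = 39
a_3 = 132
a_4 = 411


a_4 = 411


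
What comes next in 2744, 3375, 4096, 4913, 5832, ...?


Pattern: perfect cubes: n³
Terms: 2744, 3375, 4096, 4913, 5832
Next term = 6859

Next term = 6859


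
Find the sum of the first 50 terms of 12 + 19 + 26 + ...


aₙ = 12 + (50-1)×7 = 355
Sₙ = n(a₁+aₙ)/2 = 50×(12+355)/2
= 50×367/2 = 9175

S_50 = 9175


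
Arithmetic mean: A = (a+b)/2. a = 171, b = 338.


AM = (171 + 338)/2 = 509/2 = 254.5

AM = 254.5
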